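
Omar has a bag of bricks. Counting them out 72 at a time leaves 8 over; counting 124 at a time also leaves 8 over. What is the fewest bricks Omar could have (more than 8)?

2240

N − 8 must be a common multiple of 72 and 124.
72 = 2^3 × 3^2
124 = 2^2 × 31
LCM(72, 124) = 2^3 × 3^2 × 31 = 2232.
Smallest N > 8 is LCM + 8 = 2232 + 8 = 2240.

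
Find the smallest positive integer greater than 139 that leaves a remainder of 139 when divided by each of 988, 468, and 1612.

N − 139 must be a common multiple of 988, 468, and 1612.
988 = 2^2 × 13 × 19
468 = 2^2 × 3^2 × 13
1612 = 2^2 × 13 × 31
LCM(988, 468, 1612) = 2^2 × 3^2 × 13 × 19 × 31 = 275652.
Smallest N > 139 is LCM + 139 = 275652 + 139 = 275791.

275791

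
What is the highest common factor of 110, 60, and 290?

10

110 = 2 × 5 × 11
60 = 2^2 × 3 × 5
290 = 2 × 5 × 29
gcd(110, 60, 290) = 2 × 5 = 10.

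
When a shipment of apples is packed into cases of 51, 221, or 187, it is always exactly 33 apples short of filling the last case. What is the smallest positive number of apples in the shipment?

Being 33 short of a full case of size k means N ≡ −33 (mod k), i.e. N + 33 is a multiple of each size.
51 = 3 × 17
221 = 13 × 17
187 = 11 × 17
LCM(51, 221, 187) = 3 × 11 × 13 × 17 = 7293.
Smallest positive N is 7293 − 33 = 7260.

7260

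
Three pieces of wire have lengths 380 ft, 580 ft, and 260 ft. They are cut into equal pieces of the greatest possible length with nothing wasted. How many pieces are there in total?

Piece length = gcd(380, 580, 260).
380 = 2^2 × 5 × 19
580 = 2^2 × 5 × 29
260 = 2^2 × 5 × 13
gcd(380, 580, 260) = 2^2 × 5 = 20.
Total pieces = 380/20 + 580/20 + 260/20 = 19 + 29 + 13 = 61.

61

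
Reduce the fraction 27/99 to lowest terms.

3/11

27 = 3^3
99 = 3^2 × 11
gcd(27, 99) = 3^2 = 9.
Divide numerator and denominator by 9: 27/99 = 3/11.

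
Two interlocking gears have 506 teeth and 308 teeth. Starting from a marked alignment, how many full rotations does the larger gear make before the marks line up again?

14 rotations

The first common completion time is the LCM of the periods.
506 = 2 × 11 × 23
308 = 2^2 × 7 × 11
LCM(506, 308) = 2^2 × 7 × 11 × 23 = 7084.
Rotations for period 506: 7084 / 506 = 14.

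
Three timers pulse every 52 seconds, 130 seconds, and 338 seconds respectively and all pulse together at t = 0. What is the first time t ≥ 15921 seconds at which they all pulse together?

Joint pulses occur at multiples of LCM(52, 130, 338).
52 = 2^2 × 13
130 = 2 × 5 × 13
338 = 2 × 13^2
LCM(52, 130, 338) = 2^2 × 5 × 13^2 = 3380.
Smallest multiple of 3380 that is ≥ 15921: ⌈15921/3380⌉ × 3380 = 5 × 3380 = 16900.

16900 seconds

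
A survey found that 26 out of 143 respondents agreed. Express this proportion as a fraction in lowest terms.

26 = 2 × 13
143 = 11 × 13
gcd(26, 143) = 13.
Divide numerator and denominator by 13: 26/143 = 2/11.

2/11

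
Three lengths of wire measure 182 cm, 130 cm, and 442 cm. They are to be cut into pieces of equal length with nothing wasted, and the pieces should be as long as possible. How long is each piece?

26 cm

The greatest length dividing all of 182, 130, and 442 is their gcd.
182 = 2 × 7 × 13
130 = 2 × 5 × 13
442 = 2 × 13 × 17
gcd(182, 130, 442) = 2 × 13 = 26.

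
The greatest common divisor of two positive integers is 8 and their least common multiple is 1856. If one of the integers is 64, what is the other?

232

For two integers, gcd × lcm = product, so the other is (8 × 1856) / 64 = 14848 / 64 = 232.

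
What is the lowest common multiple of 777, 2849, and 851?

196581

777 = 3 × 7 × 37
2849 = 7 × 11 × 37
851 = 23 × 37
LCM(777, 2849, 851) = 3 × 7 × 11 × 23 × 37 = 196581.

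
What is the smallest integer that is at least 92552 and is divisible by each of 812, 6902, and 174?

124236

The integer must be a common multiple of 812, 6902, and 174, so a multiple of their LCM.
812 = 2^2 × 7 × 29
6902 = 2 × 7 × 17 × 29
174 = 2 × 3 × 29
LCM(812, 6902, 174) = 2^2 × 3 × 7 × 17 × 29 = 41412.
Smallest multiple of 41412 that is ≥ 92552: ⌈92552/41412⌉ × 41412 = 3 × 41412 = 124236.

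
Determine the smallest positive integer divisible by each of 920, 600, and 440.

151800

920 = 2^3 × 5 × 23
600 = 2^3 × 3 × 5^2
440 = 2^3 × 5 × 11
LCM(920, 600, 440) = 2^3 × 3 × 5^2 × 11 × 23 = 151800.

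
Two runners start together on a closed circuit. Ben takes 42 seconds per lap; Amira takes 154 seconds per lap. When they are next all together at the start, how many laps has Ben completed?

11 laps

All finish a whole number of cycles simultaneously at t = LCM of the periods.
42 = 2 × 3 × 7
154 = 2 × 7 × 11
LCM(42, 154) = 2 × 3 × 7 × 11 = 462.
Laps for period 42: 462 / 42 = 11.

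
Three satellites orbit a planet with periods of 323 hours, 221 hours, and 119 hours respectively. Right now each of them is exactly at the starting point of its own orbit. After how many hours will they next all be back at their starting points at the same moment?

29393 hours

The first simultaneous occurrence is after LCM of the individual periods.
323 = 17 × 19
221 = 13 × 17
119 = 7 × 17
LCM(323, 221, 119) = 7 × 13 × 17 × 19 = 29393.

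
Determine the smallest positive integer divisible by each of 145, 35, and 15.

3045

145 = 5 × 29
35 = 5 × 7
15 = 3 × 5
LCM(145, 35, 15) = 3 × 5 × 7 × 29 = 3045.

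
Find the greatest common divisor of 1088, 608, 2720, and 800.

1088 = 2^6 × 17
608 = 2^5 × 19
2720 = 2^5 × 5 × 17
800 = 2^5 × 5^2
gcd(1088, 608, 2720, 800) = 2^5 = 32.

32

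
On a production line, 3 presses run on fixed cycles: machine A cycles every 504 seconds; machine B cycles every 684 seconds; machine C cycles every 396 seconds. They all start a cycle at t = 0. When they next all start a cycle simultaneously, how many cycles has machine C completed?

266 cycles

The first common completion time is the LCM of the periods.
504 = 2^3 × 3^2 × 7
684 = 2^2 × 3^2 × 19
396 = 2^2 × 3^2 × 11
LCM(504, 684, 396) = 2^3 × 3^2 × 7 × 11 × 19 = 105336.
Cycles for period 396: 105336 / 396 = 266.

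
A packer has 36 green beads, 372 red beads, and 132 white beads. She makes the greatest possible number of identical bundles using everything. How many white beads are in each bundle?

Number of bundles = gcd(36, 372, 132).
36 = 2^2 × 3^2
372 = 2^2 × 3 × 31
132 = 2^2 × 3 × 11
gcd(36, 372, 132) = 2^2 × 3 = 12.
white beads per bundle = 132 / 12 = 11.

11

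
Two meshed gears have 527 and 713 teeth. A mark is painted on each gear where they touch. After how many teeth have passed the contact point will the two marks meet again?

They coincide at every common multiple of the periods; the first is the LCM.
527 = 17 × 31
713 = 23 × 31
LCM(527, 713) = 17 × 23 × 31 = 12121.

12121 teeth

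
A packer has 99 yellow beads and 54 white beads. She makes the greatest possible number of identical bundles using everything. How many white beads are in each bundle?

6

Number of bundles = gcd(99, 54).
99 = 3^2 × 11
54 = 2 × 3^3
gcd(99, 54) = 3^2 = 9.
white beads per bundle = 54 / 9 = 6.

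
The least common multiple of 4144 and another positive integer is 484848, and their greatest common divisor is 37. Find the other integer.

4329

gcd × lcm = product of the two integers, so the other integer is (37 × 484848) / 4144 = 4329.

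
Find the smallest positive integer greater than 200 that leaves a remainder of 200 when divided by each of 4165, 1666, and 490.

N − 200 must be a common multiple of 4165, 1666, and 490.
4165 = 5 × 7^2 × 17
1666 = 2 × 7^2 × 17
490 = 2 × 5 × 7^2
LCM(4165, 1666, 490) = 2 × 5 × 7^2 × 17 = 8330.
Smallest N > 200 is LCM + 200 = 8330 + 200 = 8530.

8530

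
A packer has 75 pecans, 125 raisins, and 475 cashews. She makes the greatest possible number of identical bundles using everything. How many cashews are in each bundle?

19

Number of bundles = gcd(75, 125, 475).
75 = 3 × 5^2
125 = 5^3
475 = 5^2 × 19
gcd(75, 125, 475) = 5^2 = 25.
cashews per bundle = 475 / 25 = 19.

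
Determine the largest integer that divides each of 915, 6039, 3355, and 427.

61

915 = 3 × 5 × 61
6039 = 3^2 × 11 × 61
3355 = 5 × 11 × 61
427 = 7 × 61
gcd(915, 6039, 3355, 427) = 61.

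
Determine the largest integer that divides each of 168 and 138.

168 = 2^3 × 3 × 7
138 = 2 × 3 × 23
gcd(168, 138) = 2 × 3 = 6.

6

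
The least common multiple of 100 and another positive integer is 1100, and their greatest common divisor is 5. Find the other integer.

55

gcd × lcm = product of the two integers, so the other integer is (5 × 1100) / 100 = 55.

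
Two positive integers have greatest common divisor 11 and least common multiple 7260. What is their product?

For any two positive integers, gcd × lcm = product = 11 × 7260 = 79860.

79860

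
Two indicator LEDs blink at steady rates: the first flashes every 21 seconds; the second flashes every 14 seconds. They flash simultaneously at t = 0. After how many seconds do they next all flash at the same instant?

They coincide at every common multiple of the periods; the first is the LCM.
21 = 3 × 7
14 = 2 × 7
LCM(21, 14) = 2 × 3 × 7 = 42.

42 seconds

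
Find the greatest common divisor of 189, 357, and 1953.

189 = 3^3 × 7
357 = 3 × 7 × 17
1953 = 3^2 × 7 × 31
gcd(189, 357, 1953) = 3 × 7 = 21.

21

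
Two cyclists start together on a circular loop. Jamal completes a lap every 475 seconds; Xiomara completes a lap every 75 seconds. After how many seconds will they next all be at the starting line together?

1425 seconds

We need the least common multiple of the intervals.
475 = 5^2 × 19
75 = 3 × 5^2
LCM(475, 75) = 3 × 5^2 × 19 = 1425.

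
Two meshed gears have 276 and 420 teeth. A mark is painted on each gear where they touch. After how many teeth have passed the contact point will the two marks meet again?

They coincide at every common multiple of the periods; the first is the LCM.
276 = 2^2 × 3 × 23
420 = 2^2 × 3 × 5 × 7
LCM(276, 420) = 2^2 × 3 × 5 × 7 × 23 = 9660.

9660 teeth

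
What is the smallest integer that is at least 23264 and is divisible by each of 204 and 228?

27132

The integer must be a common multiple of 204 and 228, so a multiple of their LCM.
204 = 2^2 × 3 × 17
228 = 2^2 × 3 × 19
LCM(204, 228) = 2^2 × 3 × 17 × 19 = 3876.
Smallest multiple of 3876 that is ≥ 23264: ⌈23264/3876⌉ × 3876 = 7 × 3876 = 27132.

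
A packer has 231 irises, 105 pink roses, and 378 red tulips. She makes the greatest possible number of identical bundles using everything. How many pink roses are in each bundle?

5

Number of bundles = gcd(231, 105, 378).
231 = 3 × 7 × 11
105 = 3 × 5 × 7
378 = 2 × 3^3 × 7
gcd(231, 105, 378) = 3 × 7 = 21.
pink roses per bundle = 105 / 21 = 5.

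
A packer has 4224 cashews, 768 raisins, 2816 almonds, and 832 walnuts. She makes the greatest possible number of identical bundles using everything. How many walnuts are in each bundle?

13

Number of bundles = gcd(4224, 768, 2816, 832).
4224 = 2^7 × 3 × 11
768 = 2^8 × 3
2816 = 2^8 × 11
832 = 2^6 × 13
gcd(4224, 768, 2816, 832) = 2^6 = 64.
walnuts per bundle = 832 / 64 = 13.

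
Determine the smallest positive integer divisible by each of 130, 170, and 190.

130 = 2 × 5 × 13
170 = 2 × 5 × 17
190 = 2 × 5 × 19
LCM(130, 170, 190) = 2 × 5 × 13 × 17 × 19 = 41990.

41990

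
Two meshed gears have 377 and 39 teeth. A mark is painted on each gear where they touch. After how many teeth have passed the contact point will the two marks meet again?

We need the least common multiple of the intervals.
377 = 13 × 29
39 = 3 × 13
LCM(377, 39) = 3 × 13 × 29 = 1131.

1131 teeth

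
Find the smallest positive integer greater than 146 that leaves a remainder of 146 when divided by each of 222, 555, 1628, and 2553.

N − 146 must be a common multiple of 222, 555, 1628, and 2553.
222 = 2 × 3 × 37
555 = 3 × 5 × 37
1628 = 2^2 × 11 × 37
2553 = 3 × 23 × 37
LCM(222, 555, 1628, 2553) = 2^2 × 3 × 5 × 11 × 23 × 37 = 561660.
Smallest N > 146 is LCM + 146 = 561660 + 146 = 561806.

561806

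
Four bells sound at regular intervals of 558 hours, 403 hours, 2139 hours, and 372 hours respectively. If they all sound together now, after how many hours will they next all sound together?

The first simultaneous occurrence is after LCM of the individual periods.
558 = 2 × 3^2 × 31
403 = 13 × 31
2139 = 3 × 23 × 31
372 = 2^2 × 3 × 31
LCM(558, 403, 2139, 372) = 2^2 × 3^2 × 13 × 23 × 31 = 333684.

333684 hours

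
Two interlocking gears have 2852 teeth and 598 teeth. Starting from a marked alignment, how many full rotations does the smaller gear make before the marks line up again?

They are all back at their starting positions together after one LCM of the periods.
2852 = 2^2 × 23 × 31
598 = 2 × 13 × 23
LCM(2852, 598) = 2^2 × 13 × 23 × 31 = 37076.
Rotations for period 598: 37076 / 598 = 62.

62 rotations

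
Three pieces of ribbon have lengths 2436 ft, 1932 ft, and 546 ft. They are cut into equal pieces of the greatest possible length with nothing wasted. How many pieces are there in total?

117

Piece length = gcd(2436, 1932, 546).
2436 = 2^2 × 3 × 7 × 29
1932 = 2^2 × 3 × 7 × 23
546 = 2 × 3 × 7 × 13
gcd(2436, 1932, 546) = 2 × 3 × 7 = 42.
Total pieces = 2436/42 + 1932/42 + 546/42 = 58 + 46 + 13 = 117.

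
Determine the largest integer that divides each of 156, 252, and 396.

156 = 2^2 × 3 × 13
252 = 2^2 × 3^2 × 7
396 = 2^2 × 3^2 × 11
gcd(156, 252, 396) = 2^2 × 3 = 12.

12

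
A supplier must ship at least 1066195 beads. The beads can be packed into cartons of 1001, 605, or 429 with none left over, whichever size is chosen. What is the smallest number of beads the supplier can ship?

The number of beads must be a common multiple of 1001, 605, and 429, so a multiple of their LCM.
1001 = 7 × 11 × 13
605 = 5 × 11^2
429 = 3 × 11 × 13
LCM(1001, 605, 429) = 3 × 5 × 7 × 11^2 × 13 = 165165.
Smallest multiple of 165165 that is ≥ 1066195: ⌈1066195/165165⌉ × 165165 = 7 × 165165 = 1156155.

1156155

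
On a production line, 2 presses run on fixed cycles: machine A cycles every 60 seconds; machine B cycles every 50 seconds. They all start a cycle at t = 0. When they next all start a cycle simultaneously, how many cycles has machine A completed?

5 cycles

The first common completion time is the LCM of the periods.
60 = 2^2 × 3 × 5
50 = 2 × 5^2
LCM(60, 50) = 2^2 × 3 × 5^2 = 300.
Cycles for period 60: 300 / 60 = 5.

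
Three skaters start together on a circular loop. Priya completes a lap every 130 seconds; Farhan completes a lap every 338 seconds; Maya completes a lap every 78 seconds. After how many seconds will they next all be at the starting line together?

The first simultaneous occurrence is after LCM of the individual periods.
130 = 2 × 5 × 13
338 = 2 × 13^2
78 = 2 × 3 × 13
LCM(130, 338, 78) = 2 × 3 × 5 × 13^2 = 5070.

5070 seconds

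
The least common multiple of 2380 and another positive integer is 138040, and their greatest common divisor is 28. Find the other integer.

gcd × lcm = product of the two integers, so the other integer is (28 × 138040) / 2380 = 1624.

1624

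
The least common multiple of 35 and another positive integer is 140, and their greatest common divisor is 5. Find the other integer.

gcd × lcm = product of the two integers, so the other integer is (5 × 140) / 35 = 20.

20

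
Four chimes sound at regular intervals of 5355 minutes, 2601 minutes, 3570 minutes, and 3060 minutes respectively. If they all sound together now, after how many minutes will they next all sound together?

The first simultaneous occurrence is after LCM of the individual periods.
5355 = 3^2 × 5 × 7 × 17
2601 = 3^2 × 17^2
3570 = 2 × 3 × 5 × 7 × 17
3060 = 2^2 × 3^2 × 5 × 17
LCM(5355, 2601, 3570, 3060) = 2^2 × 3^2 × 5 × 7 × 17^2 = 364140.

364140 minutes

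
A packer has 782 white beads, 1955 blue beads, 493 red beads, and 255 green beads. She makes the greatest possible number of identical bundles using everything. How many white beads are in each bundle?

Number of bundles = gcd(782, 1955, 493, 255).
782 = 2 × 17 × 23
1955 = 5 × 17 × 23
493 = 17 × 29
255 = 3 × 5 × 17
gcd(782, 1955, 493, 255) = 17.
white beads per bundle = 782 / 17 = 46.

46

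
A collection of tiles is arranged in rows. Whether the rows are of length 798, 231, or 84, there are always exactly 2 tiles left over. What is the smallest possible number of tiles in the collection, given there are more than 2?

N − 2 must be a common multiple of 798, 231, and 84.
798 = 2 × 3 × 7 × 19
231 = 3 × 7 × 11
84 = 2^2 × 3 × 7
LCM(798, 231, 84) = 2^2 × 3 × 7 × 11 × 19 = 17556.
Smallest N > 2 is LCM + 2 = 17556 + 2 = 17558.

17558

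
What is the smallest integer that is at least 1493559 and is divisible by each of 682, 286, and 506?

The integer must be a common multiple of 682, 286, and 506, so a multiple of their LCM.
682 = 2 × 11 × 31
286 = 2 × 11 × 13
506 = 2 × 11 × 23
LCM(682, 286, 506) = 2 × 11 × 13 × 23 × 31 = 203918.
Smallest multiple of 203918 that is ≥ 1493559: ⌈1493559/203918⌉ × 203918 = 8 × 203918 = 1631344.

1631344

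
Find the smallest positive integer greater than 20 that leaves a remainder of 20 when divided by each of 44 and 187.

768

N − 20 must be a common multiple of 44 and 187.
44 = 2^2 × 11
187 = 11 × 17
LCM(44, 187) = 2^2 × 11 × 17 = 748.
Smallest N > 20 is LCM + 20 = 748 + 20 = 768.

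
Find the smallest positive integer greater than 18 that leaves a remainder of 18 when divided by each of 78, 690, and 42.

N − 18 must be a common multiple of 78, 690, and 42.
78 = 2 × 3 × 13
690 = 2 × 3 × 5 × 23
42 = 2 × 3 × 7
LCM(78, 690, 42) = 2 × 3 × 5 × 7 × 13 × 23 = 62790.
Smallest N > 18 is LCM + 18 = 62790 + 18 = 62808.

62808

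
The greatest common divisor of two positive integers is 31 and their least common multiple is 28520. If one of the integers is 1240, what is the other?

For two integers, gcd × lcm = product, so the other is (31 × 28520) / 1240 = 884120 / 1240 = 713.

713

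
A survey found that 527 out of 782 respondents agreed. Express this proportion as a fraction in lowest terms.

527 = 17 × 31
782 = 2 × 17 × 23
gcd(527, 782) = 17.
Divide numerator and denominator by 17: 527/782 = 31/46.

31/46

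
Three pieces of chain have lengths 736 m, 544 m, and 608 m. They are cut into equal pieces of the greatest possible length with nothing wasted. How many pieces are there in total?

59

Piece length = gcd(736, 544, 608).
736 = 2^5 × 23
544 = 2^5 × 17
608 = 2^5 × 19
gcd(736, 544, 608) = 2^5 = 32.
Total pieces = 736/32 + 544/32 + 608/32 = 23 + 17 + 19 = 59.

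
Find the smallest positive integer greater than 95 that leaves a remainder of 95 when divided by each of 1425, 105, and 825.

109820

N − 95 must be a common multiple of 1425, 105, and 825.
1425 = 3 × 5^2 × 19
105 = 3 × 5 × 7
825 = 3 × 5^2 × 11
LCM(1425, 105, 825) = 3 × 5^2 × 7 × 11 × 19 = 109725.
Smallest N > 95 is LCM + 95 = 109725 + 95 = 109820.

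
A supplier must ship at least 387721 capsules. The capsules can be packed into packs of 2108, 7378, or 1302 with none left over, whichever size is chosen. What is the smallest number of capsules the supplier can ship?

398412

The number of capsules must be a common multiple of 2108, 7378, and 1302, so a multiple of their LCM.
2108 = 2^2 × 17 × 31
7378 = 2 × 7 × 17 × 31
1302 = 2 × 3 × 7 × 31
LCM(2108, 7378, 1302) = 2^2 × 3 × 7 × 17 × 31 = 44268.
Smallest multiple of 44268 that is ≥ 387721: ⌈387721/44268⌉ × 44268 = 9 × 44268 = 398412.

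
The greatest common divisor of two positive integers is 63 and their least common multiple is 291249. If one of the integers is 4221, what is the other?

For two integers, gcd × lcm = product, so the other is (63 × 291249) / 4221 = 18348687 / 4221 = 4347.

4347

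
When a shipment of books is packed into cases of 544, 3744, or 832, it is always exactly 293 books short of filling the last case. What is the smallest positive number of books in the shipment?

127003

Being 293 short of a full case of size k means N ≡ −293 (mod k), i.e. N + 293 is a multiple of each size.
544 = 2^5 × 17
3744 = 2^5 × 3^2 × 13
832 = 2^6 × 13
LCM(544, 3744, 832) = 2^6 × 3^2 × 13 × 17 = 127296.
Smallest positive N is 127296 − 293 = 127003.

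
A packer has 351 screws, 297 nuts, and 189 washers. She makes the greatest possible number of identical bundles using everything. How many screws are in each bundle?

Number of bundles = gcd(351, 297, 189).
351 = 3^3 × 13
297 = 3^3 × 11
189 = 3^3 × 7
gcd(351, 297, 189) = 3^3 = 27.
screws per bundle = 351 / 27 = 13.

13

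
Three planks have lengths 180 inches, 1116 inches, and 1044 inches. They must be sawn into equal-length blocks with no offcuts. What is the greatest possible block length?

This is the greatest common divisor of 180, 1116, and 1044.
180 = 2^2 × 3^2 × 5
1116 = 2^2 × 3^2 × 31
1044 = 2^2 × 3^2 × 29
gcd(180, 1116, 1044) = 2^2 × 3^2 = 36.

36 inches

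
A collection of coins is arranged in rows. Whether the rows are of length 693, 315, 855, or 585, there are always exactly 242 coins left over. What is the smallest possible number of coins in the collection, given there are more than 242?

856097

N − 242 must be a common multiple of 693, 315, 855, and 585.
693 = 3^2 × 7 × 11
315 = 3^2 × 5 × 7
855 = 3^2 × 5 × 19
585 = 3^2 × 5 × 13
LCM(693, 315, 855, 585) = 3^2 × 5 × 7 × 11 × 13 × 19 = 855855.
Smallest N > 242 is LCM + 242 = 855855 + 242 = 856097.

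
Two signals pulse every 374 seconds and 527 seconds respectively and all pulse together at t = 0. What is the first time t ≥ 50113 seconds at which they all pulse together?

57970 seconds

Joint pulses occur at multiples of LCM(374, 527).
374 = 2 × 11 × 17
527 = 17 × 31
LCM(374, 527) = 2 × 11 × 17 × 31 = 11594.
Smallest multiple of 11594 that is ≥ 50113: ⌈50113/11594⌉ × 11594 = 5 × 11594 = 57970.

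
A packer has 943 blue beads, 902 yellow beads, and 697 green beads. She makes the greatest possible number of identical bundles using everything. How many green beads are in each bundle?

17

Number of bundles = gcd(943, 902, 697).
943 = 23 × 41
902 = 2 × 11 × 41
697 = 17 × 41
gcd(943, 902, 697) = 41.
green beads per bundle = 697 / 41 = 17.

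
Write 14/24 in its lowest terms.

7/12

14 = 2 × 7
24 = 2^3 × 3
gcd(14, 24) = 2.
Divide numerator and denominator by 2: 14/24 = 7/12.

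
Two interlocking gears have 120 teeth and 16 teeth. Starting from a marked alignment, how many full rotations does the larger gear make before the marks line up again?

All finish a whole number of cycles simultaneously at t = LCM of the periods.
120 = 2^3 × 3 × 5
16 = 2^4
LCM(120, 16) = 2^4 × 3 × 5 = 240.
Rotations for period 120: 240 / 120 = 2.

2 rotations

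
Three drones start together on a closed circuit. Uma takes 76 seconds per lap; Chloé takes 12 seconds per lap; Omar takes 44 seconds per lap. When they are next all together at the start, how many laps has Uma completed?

They are all back at their starting positions together after one LCM of the periods.
76 = 2^2 × 19
12 = 2^2 × 3
44 = 2^2 × 11
LCM(76, 12, 44) = 2^2 × 3 × 11 × 19 = 2508.
Laps for period 76: 2508 / 76 = 33.

33 laps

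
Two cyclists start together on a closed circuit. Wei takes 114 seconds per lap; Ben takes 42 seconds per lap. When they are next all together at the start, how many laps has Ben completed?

19 laps

They are all back at their starting positions together after one LCM of the periods.
114 = 2 × 3 × 19
42 = 2 × 3 × 7
LCM(114, 42) = 2 × 3 × 7 × 19 = 798.
Laps for period 42: 798 / 42 = 19.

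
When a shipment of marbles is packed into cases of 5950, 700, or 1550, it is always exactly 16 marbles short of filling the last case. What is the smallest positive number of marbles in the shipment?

368884

Being 16 short of a full case of size k means N ≡ −16 (mod k), i.e. N + 16 is a multiple of each size.
5950 = 2 × 5^2 × 7 × 17
700 = 2^2 × 5^2 × 7
1550 = 2 × 5^2 × 31
LCM(5950, 700, 1550) = 2^2 × 5^2 × 7 × 17 × 31 = 368900.
Smallest positive N is 368900 − 16 = 368884.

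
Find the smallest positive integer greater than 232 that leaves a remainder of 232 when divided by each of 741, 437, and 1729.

N − 232 must be a common multiple of 741, 437, and 1729.
741 = 3 × 13 × 19
437 = 19 × 23
1729 = 7 × 13 × 19
LCM(741, 437, 1729) = 3 × 7 × 13 × 19 × 23 = 119301.
Smallest N > 232 is LCM + 232 = 119301 + 232 = 119533.

119533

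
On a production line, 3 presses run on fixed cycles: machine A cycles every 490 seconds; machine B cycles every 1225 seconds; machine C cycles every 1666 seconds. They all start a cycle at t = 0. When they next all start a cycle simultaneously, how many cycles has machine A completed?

85 cycles

The first common completion time is the LCM of the periods.
490 = 2 × 5 × 7^2
1225 = 5^2 × 7^2
1666 = 2 × 7^2 × 17
LCM(490, 1225, 1666) = 2 × 5^2 × 7^2 × 17 = 41650.
Cycles for period 490: 41650 / 490 = 85.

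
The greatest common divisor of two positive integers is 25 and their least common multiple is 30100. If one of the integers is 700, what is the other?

For two integers, gcd × lcm = product, so the other is (25 × 30100) / 700 = 752500 / 700 = 1075.

1075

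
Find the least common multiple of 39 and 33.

39 = 3 × 13
33 = 3 × 11
LCM(39, 33) = 3 × 11 × 13 = 429.

429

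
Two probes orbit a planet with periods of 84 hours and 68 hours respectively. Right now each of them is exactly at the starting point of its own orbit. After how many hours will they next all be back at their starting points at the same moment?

The first simultaneous occurrence is after LCM of the individual periods.
84 = 2^2 × 3 × 7
68 = 2^2 × 17
LCM(84, 68) = 2^2 × 3 × 7 × 17 = 1428.

1428 hours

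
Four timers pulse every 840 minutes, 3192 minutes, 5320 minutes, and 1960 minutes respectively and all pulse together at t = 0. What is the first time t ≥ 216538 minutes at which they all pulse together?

Joint pulses occur at multiples of LCM(840, 3192, 5320, 1960).
840 = 2^3 × 3 × 5 × 7
3192 = 2^3 × 3 × 7 × 19
5320 = 2^3 × 5 × 7 × 19
1960 = 2^3 × 5 × 7^2
LCM(840, 3192, 5320, 1960) = 2^3 × 3 × 5 × 7^2 × 19 = 111720.
Smallest multiple of 111720 that is ≥ 216538: ⌈216538/111720⌉ × 111720 = 2 × 111720 = 223440.

223440 minutes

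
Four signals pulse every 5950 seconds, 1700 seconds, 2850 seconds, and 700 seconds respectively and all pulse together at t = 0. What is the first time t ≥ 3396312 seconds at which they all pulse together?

4069800 seconds

Joint pulses occur at multiples of LCM(5950, 1700, 2850, 700).
5950 = 2 × 5^2 × 7 × 17
1700 = 2^2 × 5^2 × 17
2850 = 2 × 3 × 5^2 × 19
700 = 2^2 × 5^2 × 7
LCM(5950, 1700, 2850, 700) = 2^2 × 3 × 5^2 × 7 × 17 × 19 = 678300.
Smallest multiple of 678300 that is ≥ 3396312: ⌈3396312/678300⌉ × 678300 = 6 × 678300 = 4069800.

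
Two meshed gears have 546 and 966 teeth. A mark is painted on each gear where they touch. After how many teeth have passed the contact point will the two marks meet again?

They coincide at every common multiple of the periods; the first is the LCM.
546 = 2 × 3 × 7 × 13
966 = 2 × 3 × 7 × 23
LCM(546, 966) = 2 × 3 × 7 × 13 × 23 = 12558.

12558 teeth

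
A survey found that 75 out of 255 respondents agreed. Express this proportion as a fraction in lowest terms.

5/17

75 = 3 × 5^2
255 = 3 × 5 × 17
gcd(75, 255) = 3 × 5 = 15.
Divide numerator and denominator by 15: 75/255 = 5/17.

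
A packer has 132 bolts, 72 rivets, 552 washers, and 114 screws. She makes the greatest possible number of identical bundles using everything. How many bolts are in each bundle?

22

Number of bundles = gcd(132, 72, 552, 114).
132 = 2^2 × 3 × 11
72 = 2^3 × 3^2
552 = 2^3 × 3 × 23
114 = 2 × 3 × 19
gcd(132, 72, 552, 114) = 2 × 3 = 6.
bolts per bundle = 132 / 6 = 22.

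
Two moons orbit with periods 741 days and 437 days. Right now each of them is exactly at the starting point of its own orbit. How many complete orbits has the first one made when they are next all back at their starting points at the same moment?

The first common completion time is the LCM of the periods.
741 = 3 × 13 × 19
437 = 19 × 23
LCM(741, 437) = 3 × 13 × 19 × 23 = 17043.
Orbits for period 741: 17043 / 741 = 23.

23 orbits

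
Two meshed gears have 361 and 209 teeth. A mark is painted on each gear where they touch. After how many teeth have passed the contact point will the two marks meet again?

We need the least common multiple of the intervals.
361 = 19^2
209 = 11 × 19
LCM(361, 209) = 11 × 19^2 = 3971.

3971 teeth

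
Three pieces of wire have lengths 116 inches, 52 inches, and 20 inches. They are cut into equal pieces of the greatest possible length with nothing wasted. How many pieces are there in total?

47

Piece length = gcd(116, 52, 20).
116 = 2^2 × 29
52 = 2^2 × 13
20 = 2^2 × 5
gcd(116, 52, 20) = 2^2 = 4.
Total pieces = 116/4 + 52/4 + 20/4 = 29 + 13 + 5 = 47.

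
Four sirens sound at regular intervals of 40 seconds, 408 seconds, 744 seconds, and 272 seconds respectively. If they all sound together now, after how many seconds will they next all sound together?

126480 seconds

They coincide at every common multiple of the periods; the first is the LCM.
40 = 2^3 × 5
408 = 2^3 × 3 × 17
744 = 2^3 × 3 × 31
272 = 2^4 × 17
LCM(40, 408, 744, 272) = 2^4 × 3 × 5 × 17 × 31 = 126480.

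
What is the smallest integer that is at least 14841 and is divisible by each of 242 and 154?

The integer must be a common multiple of 242 and 154, so a multiple of their LCM.
242 = 2 × 11^2
154 = 2 × 7 × 11
LCM(242, 154) = 2 × 7 × 11^2 = 1694.
Smallest multiple of 1694 that is ≥ 14841: ⌈14841/1694⌉ × 1694 = 9 × 1694 = 15246.

15246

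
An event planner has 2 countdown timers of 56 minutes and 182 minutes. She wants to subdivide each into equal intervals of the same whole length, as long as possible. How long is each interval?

By the Euclidean algorithm:
182 = 3 × 56 + 14
56 = 4 × 14 + 0
gcd(56, 182) = 14.

14 minutes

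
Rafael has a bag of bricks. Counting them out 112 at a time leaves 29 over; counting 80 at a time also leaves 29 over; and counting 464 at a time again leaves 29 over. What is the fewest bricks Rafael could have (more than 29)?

N − 29 must be a common multiple of 112, 80, and 464.
112 = 2^4 × 7
80 = 2^4 × 5
464 = 2^4 × 29
LCM(112, 80, 464) = 2^4 × 5 × 7 × 29 = 16240.
Smallest N > 29 is LCM + 29 = 16240 + 29 = 16269.

16269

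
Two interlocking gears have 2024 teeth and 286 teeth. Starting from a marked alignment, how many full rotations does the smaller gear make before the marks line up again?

92 rotations

They are all back at their starting positions together after one LCM of the periods.
2024 = 2^3 × 11 × 23
286 = 2 × 11 × 13
LCM(2024, 286) = 2^3 × 11 × 13 × 23 = 26312.
Rotations for period 286: 26312 / 286 = 92.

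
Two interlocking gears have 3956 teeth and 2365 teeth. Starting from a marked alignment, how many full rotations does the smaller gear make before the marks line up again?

They are all back at their starting positions together after one LCM of the periods.
3956 = 2^2 × 23 × 43
2365 = 5 × 11 × 43
LCM(3956, 2365) = 2^2 × 5 × 11 × 23 × 43 = 217580.
Rotations for period 2365: 217580 / 2365 = 92.

92 rotations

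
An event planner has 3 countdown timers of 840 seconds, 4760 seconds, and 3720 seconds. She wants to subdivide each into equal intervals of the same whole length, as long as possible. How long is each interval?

The interval must divide each timer length; the longest such is the gcd.
840 = 2^3 × 3 × 5 × 7
4760 = 2^3 × 5 × 7 × 17
3720 = 2^3 × 3 × 5 × 31
gcd(840, 4760, 3720) = 2^3 × 5 = 40.

40 seconds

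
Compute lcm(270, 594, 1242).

270 = 2 × 3^3 × 5
594 = 2 × 3^3 × 11
1242 = 2 × 3^3 × 23
LCM(270, 594, 1242) = 2 × 3^3 × 5 × 11 × 23 = 68310.

68310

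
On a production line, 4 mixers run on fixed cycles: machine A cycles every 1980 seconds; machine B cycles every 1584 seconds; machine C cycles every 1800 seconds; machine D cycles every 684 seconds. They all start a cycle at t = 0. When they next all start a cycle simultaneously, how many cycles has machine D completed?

1100 cycles

All finish a whole number of cycles simultaneously at t = LCM of the periods.
1980 = 2^2 × 3^2 × 5 × 11
1584 = 2^4 × 3^2 × 11
1800 = 2^3 × 3^2 × 5^2
684 = 2^2 × 3^2 × 19
LCM(1980, 1584, 1800, 684) = 2^4 × 3^2 × 5^2 × 11 × 19 = 752400.
Cycles for period 684: 752400 / 684 = 1100.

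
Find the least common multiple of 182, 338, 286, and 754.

182 = 2 × 7 × 13
338 = 2 × 13^2
286 = 2 × 11 × 13
754 = 2 × 13 × 29
LCM(182, 338, 286, 754) = 2 × 7 × 11 × 13^2 × 29 = 754754.

754754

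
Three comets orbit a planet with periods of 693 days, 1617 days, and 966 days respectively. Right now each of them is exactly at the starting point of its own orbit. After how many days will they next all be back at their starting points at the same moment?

They coincide at every common multiple of the periods; the first is the LCM.
693 = 3^2 × 7 × 11
1617 = 3 × 7^2 × 11
966 = 2 × 3 × 7 × 23
LCM(693, 1617, 966) = 2 × 3^2 × 7^2 × 11 × 23 = 223146.

223146 days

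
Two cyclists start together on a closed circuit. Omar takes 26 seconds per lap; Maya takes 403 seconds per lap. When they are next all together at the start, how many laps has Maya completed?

2 laps

All finish a whole number of cycles simultaneously at t = LCM of the periods.
26 = 2 × 13
403 = 13 × 31
LCM(26, 403) = 2 × 13 × 31 = 806.
Laps for period 403: 806 / 403 = 2.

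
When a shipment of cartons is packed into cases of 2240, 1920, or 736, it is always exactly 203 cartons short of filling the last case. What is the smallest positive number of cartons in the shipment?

308917

Being 203 short of a full case of size k means N ≡ −203 (mod k), i.e. N + 203 is a multiple of each size.
2240 = 2^6 × 5 × 7
1920 = 2^7 × 3 × 5
736 = 2^5 × 23
LCM(2240, 1920, 736) = 2^7 × 3 × 5 × 7 × 23 = 309120.
Smallest positive N is 309120 − 203 = 308917.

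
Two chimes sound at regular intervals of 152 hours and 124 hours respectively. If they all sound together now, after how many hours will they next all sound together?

4712 hours

We need the least common multiple of the intervals.
152 = 2^3 × 19
124 = 2^2 × 31
LCM(152, 124) = 2^3 × 19 × 31 = 4712.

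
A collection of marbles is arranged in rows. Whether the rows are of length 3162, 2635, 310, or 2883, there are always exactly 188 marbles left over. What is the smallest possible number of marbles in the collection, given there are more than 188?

490298

N − 188 must be a common multiple of 3162, 2635, 310, and 2883.
3162 = 2 × 3 × 17 × 31
2635 = 5 × 17 × 31
310 = 2 × 5 × 31
2883 = 3 × 31^2
LCM(3162, 2635, 310, 2883) = 2 × 3 × 5 × 17 × 31^2 = 490110.
Smallest N > 188 is LCM + 188 = 490110 + 188 = 490298.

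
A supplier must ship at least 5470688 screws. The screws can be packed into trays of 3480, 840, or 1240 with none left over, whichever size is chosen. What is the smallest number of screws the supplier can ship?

The number of screws must be a common multiple of 3480, 840, and 1240, so a multiple of their LCM.
3480 = 2^3 × 3 × 5 × 29
840 = 2^3 × 3 × 5 × 7
1240 = 2^3 × 5 × 31
LCM(3480, 840, 1240) = 2^3 × 3 × 5 × 7 × 29 × 31 = 755160.
Smallest multiple of 755160 that is ≥ 5470688: ⌈5470688/755160⌉ × 755160 = 8 × 755160 = 6041280.

6041280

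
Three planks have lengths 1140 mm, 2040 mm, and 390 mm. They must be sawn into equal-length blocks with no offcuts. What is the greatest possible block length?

30 mm

The block length must divide every plank, so the greatest is gcd(1140, 2040, 390).
1140 = 2^2 × 3 × 5 × 19
2040 = 2^3 × 3 × 5 × 17
390 = 2 × 3 × 5 × 13
gcd(1140, 2040, 390) = 2 × 3 × 5 = 30.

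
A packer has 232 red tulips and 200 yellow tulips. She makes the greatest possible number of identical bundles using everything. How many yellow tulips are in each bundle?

Number of bundles = gcd(232, 200).
232 = 2^3 × 29
200 = 2^3 × 5^2
gcd(232, 200) = 2^3 = 8.
yellow tulips per bundle = 200 / 8 = 25.

25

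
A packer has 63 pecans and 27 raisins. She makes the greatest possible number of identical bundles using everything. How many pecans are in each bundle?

Number of bundles = gcd(63, 27).
63 = 3^2 × 7
27 = 3^3
gcd(63, 27) = 3^2 = 9.
pecans per bundle = 63 / 9 = 7.

7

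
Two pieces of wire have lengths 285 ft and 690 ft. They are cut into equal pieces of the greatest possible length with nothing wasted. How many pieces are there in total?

Piece length = gcd(285, 690).
285 = 3 × 5 × 19
690 = 2 × 3 × 5 × 23
gcd(285, 690) = 3 × 5 = 15.
Total pieces = 285/15 + 690/15 = 19 + 46 = 65.

65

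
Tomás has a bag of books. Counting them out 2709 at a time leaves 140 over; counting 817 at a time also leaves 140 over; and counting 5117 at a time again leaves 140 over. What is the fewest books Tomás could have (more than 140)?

N − 140 must be a common multiple of 2709, 817, and 5117.
2709 = 3^2 × 7 × 43
817 = 19 × 43
5117 = 7 × 17 × 43
LCM(2709, 817, 5117) = 3^2 × 7 × 17 × 19 × 43 = 875007.
Smallest N > 140 is LCM + 140 = 875007 + 140 = 875147.

875147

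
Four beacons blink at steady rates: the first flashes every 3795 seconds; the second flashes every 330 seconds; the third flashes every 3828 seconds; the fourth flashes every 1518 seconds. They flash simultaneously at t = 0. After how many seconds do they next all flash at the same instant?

We need the least common multiple of the intervals.
3795 = 3 × 5 × 11 × 23
330 = 2 × 3 × 5 × 11
3828 = 2^2 × 3 × 11 × 29
1518 = 2 × 3 × 11 × 23
LCM(3795, 330, 3828, 1518) = 2^2 × 3 × 5 × 11 × 23 × 29 = 440220.

440220 seconds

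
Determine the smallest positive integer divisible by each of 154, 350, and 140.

7700

154 = 2 × 7 × 11
350 = 2 × 5^2 × 7
140 = 2^2 × 5 × 7
LCM(154, 350, 140) = 2^2 × 5^2 × 7 × 11 = 7700.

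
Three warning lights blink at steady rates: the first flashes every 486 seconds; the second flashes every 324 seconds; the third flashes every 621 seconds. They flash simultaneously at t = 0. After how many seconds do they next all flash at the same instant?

22356 seconds

The first simultaneous occurrence is after LCM of the individual periods.
486 = 2 × 3^5
324 = 2^2 × 3^4
621 = 3^3 × 23
LCM(486, 324, 621) = 2^2 × 3^5 × 23 = 22356.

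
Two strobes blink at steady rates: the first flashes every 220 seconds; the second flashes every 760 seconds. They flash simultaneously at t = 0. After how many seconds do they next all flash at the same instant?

8360 seconds

They coincide at every common multiple of the periods; the first is the LCM.
220 = 2^2 × 5 × 11
760 = 2^3 × 5 × 19
LCM(220, 760) = 2^3 × 5 × 11 × 19 = 8360.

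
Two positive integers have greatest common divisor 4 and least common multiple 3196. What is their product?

For any two positive integers, gcd × lcm = product = 4 × 3196 = 12784.

12784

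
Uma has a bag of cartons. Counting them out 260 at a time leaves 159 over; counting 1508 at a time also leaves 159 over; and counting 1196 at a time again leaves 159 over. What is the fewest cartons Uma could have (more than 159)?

173579

N − 159 must be a common multiple of 260, 1508, and 1196.
260 = 2^2 × 5 × 13
1508 = 2^2 × 13 × 29
1196 = 2^2 × 13 × 23
LCM(260, 1508, 1196) = 2^2 × 5 × 13 × 23 × 29 = 173420.
Smallest N > 159 is LCM + 159 = 173420 + 159 = 173579.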